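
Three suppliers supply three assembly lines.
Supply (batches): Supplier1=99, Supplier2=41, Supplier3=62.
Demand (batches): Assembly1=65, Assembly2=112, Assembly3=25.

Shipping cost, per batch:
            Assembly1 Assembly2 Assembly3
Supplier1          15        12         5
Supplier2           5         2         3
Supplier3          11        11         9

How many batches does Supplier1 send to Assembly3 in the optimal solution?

Solving gives:
  Supplier1–Assembly2: 74 × 12 = 888
  Supplier1–Assembly3: 25 × 5 = 125
  Supplier2–Assembly1: 3 × 5 = 15
  Supplier2–Assembly2: 38 × 2 = 76
  Supplier3–Assembly1: 62 × 11 = 682
Total cost = 1786.
So Supplier1→Assembly3 carries 25 batches.

25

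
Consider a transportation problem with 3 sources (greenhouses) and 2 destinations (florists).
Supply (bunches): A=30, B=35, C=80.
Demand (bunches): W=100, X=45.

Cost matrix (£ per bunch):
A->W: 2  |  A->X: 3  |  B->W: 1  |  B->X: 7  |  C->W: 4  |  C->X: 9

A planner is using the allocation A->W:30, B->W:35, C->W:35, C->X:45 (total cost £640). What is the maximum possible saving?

Current plan cost = 30·2 + 35·1 + 35·4 + 45·9 = £640.
Optimal plan:
  A–X: 30 × £3 = £90
  B–W: 35 × £1 = £35
  C–W: 65 × £4 = £260
  C–X: 15 × £9 = £135
Optimal cost = £520.
Saving = 640 − 520 = £120.

120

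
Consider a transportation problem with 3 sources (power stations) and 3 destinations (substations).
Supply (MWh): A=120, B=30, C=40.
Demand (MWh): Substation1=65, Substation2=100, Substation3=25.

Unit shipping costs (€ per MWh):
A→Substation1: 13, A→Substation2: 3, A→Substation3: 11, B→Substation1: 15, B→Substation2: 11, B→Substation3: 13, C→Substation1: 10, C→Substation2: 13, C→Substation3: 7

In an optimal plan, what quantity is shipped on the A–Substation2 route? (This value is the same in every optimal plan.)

Optimal shipments:
  A->Substation1: 20 × €13 = €260
  A->Substation2: 100 × €3 = €300
  B->Substation1: 30 × €15 = €450
  C->Substation1: 15 × €10 = €150
  C->Substation3: 25 × €7 = €175
Total cost = €1335.
So A→Substation2 carries 100 MWh.

100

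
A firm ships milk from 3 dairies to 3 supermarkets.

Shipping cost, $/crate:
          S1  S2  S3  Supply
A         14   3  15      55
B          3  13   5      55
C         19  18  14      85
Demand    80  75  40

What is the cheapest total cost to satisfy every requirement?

One minimum-cost allocation:
  A->S2: 55 × $3 = $165
  B->S1: 55 × $3 = $165
  C->S1: 25 × $19 = $475
  C->S2: 20 × $18 = $360
  C->S3: 40 × $14 = $560
Total = 165 + 165 + 475 + 360 + 560 = $1725.

1725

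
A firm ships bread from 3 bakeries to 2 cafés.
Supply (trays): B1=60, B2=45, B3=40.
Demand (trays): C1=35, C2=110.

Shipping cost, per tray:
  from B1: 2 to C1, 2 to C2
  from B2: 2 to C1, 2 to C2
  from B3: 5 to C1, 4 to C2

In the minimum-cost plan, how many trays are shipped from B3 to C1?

0

Solving gives:
  B1->C1: 35 × 2 = 70
  B1->C2: 25 × 2 = 50
  B2->C2: 45 × 2 = 90
  B3->C2: 40 × 4 = 160
Total cost = 370.
The route B3→C1 is not used.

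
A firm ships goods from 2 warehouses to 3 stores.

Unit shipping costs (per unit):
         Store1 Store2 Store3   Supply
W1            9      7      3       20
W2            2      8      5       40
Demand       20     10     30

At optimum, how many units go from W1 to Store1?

0

Solving gives:
  W1 to Store3: 20 × 3 = 60
  W2 to Store1: 20 × 2 = 40
  W2 to Store2: 10 × 8 = 80
  W2 to Store3: 10 × 5 = 50
Total cost = 230.
The route W1→Store1 is not used.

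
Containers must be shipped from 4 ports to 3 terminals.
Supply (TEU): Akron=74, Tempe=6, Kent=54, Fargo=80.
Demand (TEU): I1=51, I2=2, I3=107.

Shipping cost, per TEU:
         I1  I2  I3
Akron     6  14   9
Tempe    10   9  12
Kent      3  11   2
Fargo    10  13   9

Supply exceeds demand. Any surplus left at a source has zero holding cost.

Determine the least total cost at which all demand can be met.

909

A cheapest plan:
  Akron→I1: 51 × 6 = 306
  Akron→I3: 23 × 9 = 207
  Tempe→I2: 2 × 9 = 18
  Kent→I3: 54 × 2 = 108
  Fargo→I3: 30 × 9 = 270
Total = 306 + 207 + 18 + 108 + 270 = 909.
(Supply check: Akron ships 74; Tempe ships 2; Kent ships 54; Fargo ships 30.)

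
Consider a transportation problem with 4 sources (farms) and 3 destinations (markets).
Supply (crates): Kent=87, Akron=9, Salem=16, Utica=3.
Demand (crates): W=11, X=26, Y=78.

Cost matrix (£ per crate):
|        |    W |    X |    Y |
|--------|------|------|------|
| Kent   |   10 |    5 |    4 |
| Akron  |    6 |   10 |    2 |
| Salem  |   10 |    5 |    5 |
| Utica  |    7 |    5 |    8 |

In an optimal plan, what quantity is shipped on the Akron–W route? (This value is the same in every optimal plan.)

Optimal shipments:
  Kent->X: 10 × £5 = £50
  Kent->Y: 77 × £4 = £308
  Akron->W: 8 × £6 = £48
  Akron->Y: 1 × £2 = £2
  Salem->X: 16 × £5 = £80
  Utica->W: 3 × £7 = £21
Total cost = £509.
So Akron→W carries 8 crates.

8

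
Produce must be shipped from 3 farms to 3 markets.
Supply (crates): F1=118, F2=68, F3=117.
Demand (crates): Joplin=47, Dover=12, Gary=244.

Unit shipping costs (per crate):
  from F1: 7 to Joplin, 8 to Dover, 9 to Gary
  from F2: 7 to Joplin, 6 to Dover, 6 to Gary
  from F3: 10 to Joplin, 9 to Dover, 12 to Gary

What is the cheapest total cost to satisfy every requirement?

Optimal allocation:
  F1–Gary: 118 × 9 = 1062
  F2–Gary: 68 × 6 = 408
  F3–Joplin: 47 × 10 = 470
  F3–Dover: 12 × 9 = 108
  F3–Gary: 58 × 12 = 696
Total = 1062 + 408 + 470 + 108 + 696 = 2744.
(Supply check: F1 ships 118; F2 ships 68; F3 ships 117.)

2744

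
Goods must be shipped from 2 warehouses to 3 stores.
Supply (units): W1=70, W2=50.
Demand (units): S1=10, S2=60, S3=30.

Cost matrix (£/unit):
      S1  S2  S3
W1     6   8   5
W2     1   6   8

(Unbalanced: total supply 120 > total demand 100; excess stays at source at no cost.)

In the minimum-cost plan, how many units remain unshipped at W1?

20

Minimum-cost shipments:
  W1 to S2: 20 × £8 = £160
  W1 to S3: 30 × £5 = £150
  W2 to S1: 10 × £1 = £10
  W2 to S2: 40 × £6 = £240
Total cost = £560.
W1 ships 50 of its 70, leaving 20.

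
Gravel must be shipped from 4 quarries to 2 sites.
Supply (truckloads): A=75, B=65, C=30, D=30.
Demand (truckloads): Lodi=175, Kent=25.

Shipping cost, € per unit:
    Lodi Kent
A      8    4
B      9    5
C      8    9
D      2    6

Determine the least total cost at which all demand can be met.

A cheapest plan:
  A to Lodi: 50 × €8 = €400
  A to Kent: 25 × €4 = €100
  B to Lodi: 65 × €9 = €585
  C to Lodi: 30 × €8 = €240
  D to Lodi: 30 × €2 = €60
Total = 400 + 100 + 585 + 240 + 60 = €1385.

1385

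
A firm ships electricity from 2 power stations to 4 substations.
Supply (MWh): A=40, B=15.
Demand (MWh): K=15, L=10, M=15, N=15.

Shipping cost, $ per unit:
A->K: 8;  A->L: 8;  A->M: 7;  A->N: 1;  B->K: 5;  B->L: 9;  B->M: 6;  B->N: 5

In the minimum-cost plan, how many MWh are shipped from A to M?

The minimum-cost plan:
  A–L: 10 × $8 = $80
  A–M: 15 × $7 = $105
  A–N: 15 × $1 = $15
  B–K: 15 × $5 = $75
Total cost = $275.
So A→M carries 15 MWh.

15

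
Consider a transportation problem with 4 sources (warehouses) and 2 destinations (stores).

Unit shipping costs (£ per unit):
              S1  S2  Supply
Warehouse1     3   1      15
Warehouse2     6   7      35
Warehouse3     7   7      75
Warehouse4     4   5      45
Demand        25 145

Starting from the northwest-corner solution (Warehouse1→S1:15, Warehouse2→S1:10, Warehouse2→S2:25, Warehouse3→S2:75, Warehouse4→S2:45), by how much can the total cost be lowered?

Current plan cost = 15·3 + 10·6 + 25·7 + 75·7 + 45·5 = £1030.
Optimal plan:
  Warehouse1–S2: 15 × £1 = £15
  Warehouse2–S1: 25 × £6 = £150
  Warehouse2–S2: 10 × £7 = £70
  Warehouse3–S2: 75 × £7 = £525
  Warehouse4–S2: 45 × £5 = £225
Optimal cost = £985.
Saving = 1030 − 985 = £45.

45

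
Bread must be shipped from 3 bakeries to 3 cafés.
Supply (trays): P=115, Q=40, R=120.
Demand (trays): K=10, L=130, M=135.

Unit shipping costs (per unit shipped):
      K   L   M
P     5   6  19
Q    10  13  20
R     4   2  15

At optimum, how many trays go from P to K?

10

The minimum-cost plan:
  P->K: 10 × 5 = 50
  P->L: 10 × 6 = 60
  P->M: 95 × 19 = 1805
  Q->M: 40 × 20 = 800
  R->L: 120 × 2 = 240
Total cost = 2955.
So P→K carries 10 trays.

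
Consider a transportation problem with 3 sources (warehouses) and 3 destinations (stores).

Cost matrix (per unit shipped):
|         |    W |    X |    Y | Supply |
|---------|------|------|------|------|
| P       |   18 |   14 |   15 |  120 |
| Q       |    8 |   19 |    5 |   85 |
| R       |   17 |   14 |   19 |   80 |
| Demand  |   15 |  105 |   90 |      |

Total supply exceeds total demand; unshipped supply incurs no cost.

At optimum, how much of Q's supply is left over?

An optimal plan:
  P→X: 105 × 14 = 1470
  P→Y: 5 × 15 = 75
  Q→Y: 85 × 5 = 425
  R→W: 15 × 17 = 255
Total cost = 2225.
Q ships 85 of its 85, leaving 0.

0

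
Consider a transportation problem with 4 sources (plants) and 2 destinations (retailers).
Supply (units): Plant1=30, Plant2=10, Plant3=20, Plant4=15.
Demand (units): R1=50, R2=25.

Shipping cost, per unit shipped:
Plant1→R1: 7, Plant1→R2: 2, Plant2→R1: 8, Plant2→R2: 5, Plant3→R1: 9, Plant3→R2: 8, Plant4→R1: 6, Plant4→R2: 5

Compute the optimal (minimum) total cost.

A cheapest plan:
  Plant1->R1: 5 × 7 = 35
  Plant1->R2: 25 × 2 = 50
  Plant2->R1: 10 × 8 = 80
  Plant3->R1: 20 × 9 = 180
  Plant4->R1: 15 × 6 = 90
Total = 35 + 50 + 80 + 180 + 90 = 435.
(Supply check: Plant1 ships 30; Plant2 ships 10; Plant3 ships 20; Plant4 ships 15.)

435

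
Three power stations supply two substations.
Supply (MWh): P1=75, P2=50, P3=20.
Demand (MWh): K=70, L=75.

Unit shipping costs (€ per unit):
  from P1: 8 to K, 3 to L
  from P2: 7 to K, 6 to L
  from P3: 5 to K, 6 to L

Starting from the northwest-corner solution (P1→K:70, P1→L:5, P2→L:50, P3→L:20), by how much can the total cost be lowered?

Current plan cost = 70·8 + 5·3 + 50·6 + 20·6 = €995.
Optimal plan:
  P1→L: 75 MWh
  P2→K: 50 MWh
  P3→K: 20 MWh
Optimal cost = €675.
Saving = 995 − 675 = €320.

320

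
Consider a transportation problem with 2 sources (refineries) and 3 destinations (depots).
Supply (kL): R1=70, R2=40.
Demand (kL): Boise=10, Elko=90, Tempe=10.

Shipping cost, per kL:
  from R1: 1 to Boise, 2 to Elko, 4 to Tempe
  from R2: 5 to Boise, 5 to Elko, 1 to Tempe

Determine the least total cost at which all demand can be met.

290

Optimal allocation:
  R1→Boise: 10 × 1 = 10
  R1→Elko: 60 × 2 = 120
  R2→Elko: 30 × 5 = 150
  R2→Tempe: 10 × 1 = 10
Total = 10 + 120 + 150 + 10 = 290.
(Supply check: R1 ships 70; R2 ships 40.)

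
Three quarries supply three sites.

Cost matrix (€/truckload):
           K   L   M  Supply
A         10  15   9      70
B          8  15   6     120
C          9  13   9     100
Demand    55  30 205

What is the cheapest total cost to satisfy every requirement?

An optimal shipping plan:
  A→M: 70 truckloads
  B→M: 120 truckloads
  C→K: 55 truckloads
  C→L: 30 truckloads
  C→M: 15 truckloads
Total cost = €2370.
(Supply check: A ships 70; B ships 120; C ships 100.)

2370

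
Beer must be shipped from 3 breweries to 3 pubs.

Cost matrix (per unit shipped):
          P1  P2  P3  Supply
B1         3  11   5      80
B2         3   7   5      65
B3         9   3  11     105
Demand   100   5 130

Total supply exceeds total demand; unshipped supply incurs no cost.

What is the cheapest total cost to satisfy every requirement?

A cheapest plan:
  B1–P3: 80 × 5 = 400
  B2–P1: 15 × 3 = 45
  B2–P3: 50 × 5 = 250
  B3–P1: 85 × 9 = 765
  B3–P2: 5 × 3 = 15
Total = 400 + 45 + 250 + 765 + 15 = 1475.
(Supply check: B1 ships 80; B2 ships 65; B3 ships 90.)

1475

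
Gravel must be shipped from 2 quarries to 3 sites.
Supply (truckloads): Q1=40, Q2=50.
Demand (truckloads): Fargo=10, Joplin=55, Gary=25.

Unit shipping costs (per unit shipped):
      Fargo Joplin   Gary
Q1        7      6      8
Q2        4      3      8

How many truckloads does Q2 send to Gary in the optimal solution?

Solving gives:
  Q1->Fargo: 10 truckloads
  Q1->Joplin: 5 truckloads
  Q1->Gary: 25 truckloads
  Q2->Joplin: 50 truckloads
Total cost = 450.
The route Q2→Gary is not used.

0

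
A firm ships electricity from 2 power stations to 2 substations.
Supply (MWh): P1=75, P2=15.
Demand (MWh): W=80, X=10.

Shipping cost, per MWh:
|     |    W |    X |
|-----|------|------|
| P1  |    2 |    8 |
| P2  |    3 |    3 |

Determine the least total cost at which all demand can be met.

195

One minimum-cost allocation:
  P1 to W: 75 × 2 = 150
  P2 to W: 5 × 3 = 15
  P2 to X: 10 × 3 = 30
Total = 150 + 15 + 30 = 195.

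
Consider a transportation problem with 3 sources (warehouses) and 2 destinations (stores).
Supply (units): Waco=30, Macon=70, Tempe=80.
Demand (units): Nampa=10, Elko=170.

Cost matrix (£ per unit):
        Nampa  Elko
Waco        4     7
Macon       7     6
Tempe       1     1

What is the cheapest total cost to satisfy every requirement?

An optimal shipping plan:
  Waco–Nampa: 10 × £4 = £40
  Waco–Elko: 20 × £7 = £140
  Macon–Elko: 70 × £6 = £420
  Tempe–Elko: 80 × £1 = £80
Total = 40 + 140 + 420 + 80 = £680.

680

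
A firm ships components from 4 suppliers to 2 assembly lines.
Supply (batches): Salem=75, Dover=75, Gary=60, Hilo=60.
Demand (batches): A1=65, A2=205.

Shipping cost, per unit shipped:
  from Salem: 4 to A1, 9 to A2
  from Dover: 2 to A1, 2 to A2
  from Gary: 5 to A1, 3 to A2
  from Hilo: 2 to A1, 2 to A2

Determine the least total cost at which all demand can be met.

800

A cheapest plan:
  Salem to A1: 65 batches
  Salem to A2: 10 batches
  Dover to A2: 75 batches
  Gary to A2: 60 batches
  Hilo to A2: 60 batches
Total cost = 800.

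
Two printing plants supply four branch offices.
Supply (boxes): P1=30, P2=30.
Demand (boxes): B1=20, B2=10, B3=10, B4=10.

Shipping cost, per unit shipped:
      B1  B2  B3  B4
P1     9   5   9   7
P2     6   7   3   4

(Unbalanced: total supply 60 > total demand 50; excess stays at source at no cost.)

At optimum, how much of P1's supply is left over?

10

An optimal plan:
  P1→B1: 10 × 9 = 90
  P1→B2: 10 × 5 = 50
  P2→B1: 10 × 6 = 60
  P2→B3: 10 × 3 = 30
  P2→B4: 10 × 4 = 40
Total cost = 270.
P1 ships 20 of its 30, leaving 10.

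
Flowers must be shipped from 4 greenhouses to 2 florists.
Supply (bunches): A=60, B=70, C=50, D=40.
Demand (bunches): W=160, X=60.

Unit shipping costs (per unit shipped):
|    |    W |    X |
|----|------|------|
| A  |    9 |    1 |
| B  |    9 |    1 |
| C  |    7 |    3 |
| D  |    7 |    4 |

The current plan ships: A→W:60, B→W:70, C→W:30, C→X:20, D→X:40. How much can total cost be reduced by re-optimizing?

280

Current plan cost = 60·9 + 70·9 + 30·7 + 20·3 + 40·4 = 1600.
Optimal plan:
  A to W: 60 × 9 = 540
  B to W: 10 × 9 = 90
  B to X: 60 × 1 = 60
  C to W: 50 × 7 = 350
  D to W: 40 × 7 = 280
Optimal cost = 1320.
Saving = 1600 − 1320 = 280.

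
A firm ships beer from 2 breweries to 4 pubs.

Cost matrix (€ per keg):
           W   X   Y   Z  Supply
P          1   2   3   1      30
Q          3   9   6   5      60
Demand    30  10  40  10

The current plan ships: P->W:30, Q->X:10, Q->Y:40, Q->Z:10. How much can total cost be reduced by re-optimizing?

80

Current plan cost = 30·1 + 10·9 + 40·6 + 10·5 = €410.
Optimal plan:
  P to X: 10 × €2 = €20
  P to Y: 10 × €3 = €30
  P to Z: 10 × €1 = €10
  Q to W: 30 × €3 = €90
  Q to Y: 30 × €6 = €180
Optimal cost = €330.
Saving = 410 − 330 = €80.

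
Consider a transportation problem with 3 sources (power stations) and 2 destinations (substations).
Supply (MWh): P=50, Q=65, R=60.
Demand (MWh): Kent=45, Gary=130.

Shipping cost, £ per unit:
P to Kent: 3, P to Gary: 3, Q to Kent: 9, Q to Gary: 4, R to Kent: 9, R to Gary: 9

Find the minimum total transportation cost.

950

Optimal allocation:
  P→Kent: 45 MWh
  P→Gary: 5 MWh
  Q→Gary: 65 MWh
  R→Gary: 60 MWh
Total cost = £950.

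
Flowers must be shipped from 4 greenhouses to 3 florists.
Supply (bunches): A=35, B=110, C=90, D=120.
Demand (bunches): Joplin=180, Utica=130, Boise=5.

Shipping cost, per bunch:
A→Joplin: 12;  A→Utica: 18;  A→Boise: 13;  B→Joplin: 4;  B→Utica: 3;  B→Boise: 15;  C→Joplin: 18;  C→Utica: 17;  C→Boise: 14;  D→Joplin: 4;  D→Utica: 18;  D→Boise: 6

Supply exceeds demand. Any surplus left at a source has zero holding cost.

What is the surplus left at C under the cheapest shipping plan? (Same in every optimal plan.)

An optimal plan:
  A to Joplin: 35 bunches
  B to Utica: 110 bunches
  C to Joplin: 25 bunches
  C to Utica: 20 bunches
  C to Boise: 5 bunches
  D to Joplin: 120 bunches
Total cost = 2090.
C ships 50 of its 90, leaving 40.

40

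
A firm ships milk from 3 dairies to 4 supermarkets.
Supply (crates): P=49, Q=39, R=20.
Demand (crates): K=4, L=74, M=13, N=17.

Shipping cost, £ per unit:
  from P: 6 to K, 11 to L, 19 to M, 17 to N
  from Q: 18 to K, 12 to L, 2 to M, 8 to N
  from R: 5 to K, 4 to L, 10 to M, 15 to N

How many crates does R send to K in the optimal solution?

0

Optimal shipments:
  P→K: 4 × £6 = £24
  P→L: 45 × £11 = £495
  Q→L: 9 × £12 = £108
  Q→M: 13 × £2 = £26
  Q→N: 17 × £8 = £136
  R→L: 20 × £4 = £80
Total cost = £869.
The route R→K is not used.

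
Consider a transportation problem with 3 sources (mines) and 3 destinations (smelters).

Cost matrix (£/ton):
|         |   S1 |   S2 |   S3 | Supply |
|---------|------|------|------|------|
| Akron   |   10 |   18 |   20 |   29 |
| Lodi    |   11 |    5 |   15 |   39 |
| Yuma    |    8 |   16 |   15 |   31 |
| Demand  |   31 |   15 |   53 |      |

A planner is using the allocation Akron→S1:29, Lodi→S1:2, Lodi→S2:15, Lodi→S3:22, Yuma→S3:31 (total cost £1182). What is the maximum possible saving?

6

Current plan cost = 29·10 + 2·11 + 15·5 + 22·15 + 31·15 = £1182.
Optimal plan:
  Akron→S1: 29 × £10 = £290
  Lodi→S2: 15 × £5 = £75
  Lodi→S3: 24 × £15 = £360
  Yuma→S1: 2 × £8 = £16
  Yuma→S3: 29 × £15 = £435
Optimal cost = £1176.
Saving = 1182 − 1176 = £6.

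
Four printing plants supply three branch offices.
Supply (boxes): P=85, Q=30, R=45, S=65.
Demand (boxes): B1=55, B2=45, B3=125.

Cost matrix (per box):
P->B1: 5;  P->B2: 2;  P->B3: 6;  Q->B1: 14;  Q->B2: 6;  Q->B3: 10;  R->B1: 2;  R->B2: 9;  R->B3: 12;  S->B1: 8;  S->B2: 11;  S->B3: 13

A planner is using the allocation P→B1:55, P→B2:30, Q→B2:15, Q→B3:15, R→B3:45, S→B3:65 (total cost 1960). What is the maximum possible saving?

445

Current plan cost = 55·5 + 30·2 + 15·6 + 15·10 + 45·12 + 65·13 = 1960.
Optimal plan:
  P–B2: 45 × 2 = 90
  P–B3: 40 × 6 = 240
  Q–B3: 30 × 10 = 300
  R–B1: 45 × 2 = 90
  S–B1: 10 × 8 = 80
  S–B3: 55 × 13 = 715
Optimal cost = 1515.
Saving = 1960 − 1515 = 445.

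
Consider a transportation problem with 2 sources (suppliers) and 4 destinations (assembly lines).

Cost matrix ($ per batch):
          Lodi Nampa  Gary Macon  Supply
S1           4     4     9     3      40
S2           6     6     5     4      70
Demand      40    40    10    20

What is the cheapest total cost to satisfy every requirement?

530

One minimum-cost allocation:
  S1->Lodi: 40 batches
  S2->Nampa: 40 batches
  S2->Gary: 10 batches
  S2->Macon: 20 batches
Total cost = $530.
(Supply check: S1 ships 40; S2 ships 70.)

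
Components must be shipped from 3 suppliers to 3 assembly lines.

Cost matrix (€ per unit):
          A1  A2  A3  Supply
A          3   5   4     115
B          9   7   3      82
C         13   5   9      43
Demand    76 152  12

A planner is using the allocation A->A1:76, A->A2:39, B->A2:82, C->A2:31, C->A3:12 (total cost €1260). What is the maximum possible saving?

96

Current plan cost = 76·3 + 39·5 + 82·7 + 31·5 + 12·9 = €1260.
Optimal plan:
  A->A1: 76 batches
  A->A2: 39 batches
  B->A2: 70 batches
  B->A3: 12 batches
  C->A2: 43 batches
Optimal cost = €1164.
Saving = 1260 − 1164 = €96.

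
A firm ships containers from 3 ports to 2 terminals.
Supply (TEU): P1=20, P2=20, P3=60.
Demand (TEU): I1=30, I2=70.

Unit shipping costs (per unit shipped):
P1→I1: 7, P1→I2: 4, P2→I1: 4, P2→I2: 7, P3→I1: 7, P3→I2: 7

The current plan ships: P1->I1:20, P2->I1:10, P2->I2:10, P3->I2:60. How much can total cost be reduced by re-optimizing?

Current plan cost = 20·7 + 10·4 + 10·7 + 60·7 = 670.
Optimal plan:
  P1–I2: 20 TEU
  P2–I1: 20 TEU
  P3–I1: 10 TEU
  P3–I2: 50 TEU
Optimal cost = 580.
Saving = 670 − 580 = 90.

90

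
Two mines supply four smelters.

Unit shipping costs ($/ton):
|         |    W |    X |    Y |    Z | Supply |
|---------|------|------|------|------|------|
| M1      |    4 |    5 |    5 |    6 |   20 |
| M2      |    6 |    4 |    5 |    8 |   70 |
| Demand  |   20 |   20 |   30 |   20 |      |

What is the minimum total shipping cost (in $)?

Optimal allocation:
  M1→W: 20 × $4 = $80
  M2→X: 20 × $4 = $80
  M2→Y: 30 × $5 = $150
  M2→Z: 20 × $8 = $160
Total = 80 + 80 + 150 + 160 = $470.
(Supply check: M1 ships 20; M2 ships 70.)

470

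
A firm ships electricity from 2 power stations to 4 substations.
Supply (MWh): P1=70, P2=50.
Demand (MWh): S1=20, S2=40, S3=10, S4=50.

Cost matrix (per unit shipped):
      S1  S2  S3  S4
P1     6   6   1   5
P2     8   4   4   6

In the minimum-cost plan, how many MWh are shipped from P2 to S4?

Solving gives:
  P1→S1: 20 × 6 = 120
  P1→S3: 10 × 1 = 10
  P1→S4: 40 × 5 = 200
  P2→S2: 40 × 4 = 160
  P2→S4: 10 × 6 = 60
Total cost = 550.
So P2→S4 carries 10 MWh.

10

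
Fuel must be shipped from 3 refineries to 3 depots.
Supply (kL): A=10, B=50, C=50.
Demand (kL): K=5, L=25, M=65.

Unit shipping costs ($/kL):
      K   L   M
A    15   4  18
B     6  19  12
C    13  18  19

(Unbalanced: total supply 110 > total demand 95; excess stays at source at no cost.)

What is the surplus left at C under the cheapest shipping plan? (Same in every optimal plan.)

15

An optimal plan:
  A->L: 10 × $4 = $40
  B->M: 50 × $12 = $600
  C->K: 5 × $13 = $65
  C->L: 15 × $18 = $270
  C->M: 15 × $19 = $285
Total cost = $1260.
C ships 35 of its 50, leaving 15.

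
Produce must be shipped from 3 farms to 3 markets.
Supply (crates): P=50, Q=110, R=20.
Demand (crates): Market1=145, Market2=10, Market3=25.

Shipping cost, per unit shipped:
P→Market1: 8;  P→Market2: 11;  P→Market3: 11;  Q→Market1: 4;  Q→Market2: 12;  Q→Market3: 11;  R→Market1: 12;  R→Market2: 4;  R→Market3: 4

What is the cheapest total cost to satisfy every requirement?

One minimum-cost allocation:
  P->Market1: 35 × 8 = 280
  P->Market3: 15 × 11 = 165
  Q->Market1: 110 × 4 = 440
  R->Market2: 10 × 4 = 40
  R->Market3: 10 × 4 = 40
Total = 280 + 165 + 440 + 40 + 40 = 965.

965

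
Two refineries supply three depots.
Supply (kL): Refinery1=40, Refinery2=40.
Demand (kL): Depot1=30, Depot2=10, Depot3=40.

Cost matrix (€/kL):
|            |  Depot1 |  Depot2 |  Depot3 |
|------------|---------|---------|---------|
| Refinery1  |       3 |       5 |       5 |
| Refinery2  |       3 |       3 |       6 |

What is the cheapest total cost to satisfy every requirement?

A cheapest plan:
  Refinery1–Depot3: 40 × €5 = €200
  Refinery2–Depot1: 30 × €3 = €90
  Refinery2–Depot2: 10 × €3 = €30
Total = 200 + 90 + 30 = €320.

320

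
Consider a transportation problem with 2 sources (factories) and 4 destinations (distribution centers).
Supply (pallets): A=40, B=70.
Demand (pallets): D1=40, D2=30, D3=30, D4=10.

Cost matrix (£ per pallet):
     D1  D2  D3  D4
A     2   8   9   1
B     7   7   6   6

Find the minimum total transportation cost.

An optimal shipping plan:
  A->D1: 40 × £2 = £80
  B->D2: 30 × £7 = £210
  B->D3: 30 × £6 = £180
  B->D4: 10 × £6 = £60
Total = 80 + 210 + 180 + 60 = £530.
(Supply check: A ships 40; B ships 70.)

530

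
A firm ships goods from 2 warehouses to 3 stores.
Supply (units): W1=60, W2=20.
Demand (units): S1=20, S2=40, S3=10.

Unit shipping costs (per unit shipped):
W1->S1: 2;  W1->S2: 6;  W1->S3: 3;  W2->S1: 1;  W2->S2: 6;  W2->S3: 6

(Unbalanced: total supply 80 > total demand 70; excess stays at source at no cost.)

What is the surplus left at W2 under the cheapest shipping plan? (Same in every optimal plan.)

0

An optimal plan:
  W1 to S2: 40 × 6 = 240
  W1 to S3: 10 × 3 = 30
  W2 to S1: 20 × 1 = 20
Total cost = 290.
W2 ships 20 of its 20, leaving 0.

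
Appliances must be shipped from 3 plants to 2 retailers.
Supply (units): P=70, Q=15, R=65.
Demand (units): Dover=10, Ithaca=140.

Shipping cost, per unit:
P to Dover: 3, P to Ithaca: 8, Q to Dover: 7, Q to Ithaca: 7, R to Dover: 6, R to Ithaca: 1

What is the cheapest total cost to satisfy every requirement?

One minimum-cost allocation:
  P to Dover: 10 × 3 = 30
  P to Ithaca: 60 × 8 = 480
  Q to Ithaca: 15 × 7 = 105
  R to Ithaca: 65 × 1 = 65
Total = 30 + 480 + 105 + 65 = 680.
(Supply check: P ships 70; Q ships 15; R ships 65.)

680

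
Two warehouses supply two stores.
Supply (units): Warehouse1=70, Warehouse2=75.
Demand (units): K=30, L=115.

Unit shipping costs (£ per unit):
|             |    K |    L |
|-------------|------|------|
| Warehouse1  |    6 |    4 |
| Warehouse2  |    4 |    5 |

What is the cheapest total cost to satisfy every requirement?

Optimal allocation:
  Warehouse1 to L: 70 × £4 = £280
  Warehouse2 to K: 30 × £4 = £120
  Warehouse2 to L: 45 × £5 = £225
Total = 280 + 120 + 225 = £625.
(Supply check: Warehouse1 ships 70; Warehouse2 ships 75.)

625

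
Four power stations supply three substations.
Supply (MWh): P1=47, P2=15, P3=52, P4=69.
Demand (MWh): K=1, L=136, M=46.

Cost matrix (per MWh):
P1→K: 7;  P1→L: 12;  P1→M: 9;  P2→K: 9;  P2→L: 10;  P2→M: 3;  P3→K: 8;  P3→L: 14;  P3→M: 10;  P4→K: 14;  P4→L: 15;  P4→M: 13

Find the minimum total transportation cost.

2242

A cheapest plan:
  P1->L: 47 MWh
  P2->M: 15 MWh
  P3->K: 1 MWh
  P3->L: 20 MWh
  P3->M: 31 MWh
  P4->L: 69 MWh
Total cost = 2242.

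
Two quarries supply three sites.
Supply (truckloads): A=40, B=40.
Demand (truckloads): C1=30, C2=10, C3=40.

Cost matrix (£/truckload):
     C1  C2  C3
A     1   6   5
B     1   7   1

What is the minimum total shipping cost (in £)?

A cheapest plan:
  A->C1: 30 × £1 = £30
  A->C2: 10 × £6 = £60
  B->C3: 40 × £1 = £40
Total = 30 + 60 + 40 = £130.

130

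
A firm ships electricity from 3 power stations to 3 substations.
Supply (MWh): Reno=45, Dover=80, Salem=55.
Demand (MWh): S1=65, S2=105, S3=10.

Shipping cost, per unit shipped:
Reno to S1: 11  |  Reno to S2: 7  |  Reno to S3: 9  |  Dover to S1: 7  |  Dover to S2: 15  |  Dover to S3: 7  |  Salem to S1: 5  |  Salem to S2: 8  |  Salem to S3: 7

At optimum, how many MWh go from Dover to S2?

5

The minimum-cost plan:
  Reno->S2: 45 × 7 = 315
  Dover->S1: 65 × 7 = 455
  Dover->S2: 5 × 15 = 75
  Dover->S3: 10 × 7 = 70
  Salem->S2: 55 × 8 = 440
Total cost = 1355.
So Dover→S2 carries 5 MWh.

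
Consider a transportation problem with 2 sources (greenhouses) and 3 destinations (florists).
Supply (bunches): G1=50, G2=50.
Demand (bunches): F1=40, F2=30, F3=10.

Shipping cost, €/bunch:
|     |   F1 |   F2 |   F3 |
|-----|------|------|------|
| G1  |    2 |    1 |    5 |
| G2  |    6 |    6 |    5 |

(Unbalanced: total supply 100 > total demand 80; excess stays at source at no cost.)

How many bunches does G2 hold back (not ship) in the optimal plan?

Minimum-cost shipments:
  G1 to F1: 20 bunches
  G1 to F2: 30 bunches
  G2 to F1: 20 bunches
  G2 to F3: 10 bunches
Total cost = €240.
G2 ships 30 of its 50, leaving 20.

20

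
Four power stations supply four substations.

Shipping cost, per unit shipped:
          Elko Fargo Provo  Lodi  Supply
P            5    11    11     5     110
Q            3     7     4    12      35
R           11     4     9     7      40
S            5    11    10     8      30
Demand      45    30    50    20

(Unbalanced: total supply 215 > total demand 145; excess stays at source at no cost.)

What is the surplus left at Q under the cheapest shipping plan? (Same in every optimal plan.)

0

An optimal plan:
  P→Elko: 20 × 5 = 100
  P→Lodi: 20 × 5 = 100
  Q→Provo: 35 × 4 = 140
  R→Fargo: 30 × 4 = 120
  R→Provo: 10 × 9 = 90
  S→Elko: 25 × 5 = 125
  S→Provo: 5 × 10 = 50
Total cost = 725.
Q ships 35 of its 35, leaving 0.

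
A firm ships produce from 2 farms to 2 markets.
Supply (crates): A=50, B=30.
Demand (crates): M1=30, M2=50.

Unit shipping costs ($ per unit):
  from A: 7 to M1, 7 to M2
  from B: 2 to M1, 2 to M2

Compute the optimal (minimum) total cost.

An optimal shipping plan:
  A→M2: 50 × $7 = $350
  B→M1: 30 × $2 = $60
Total = 350 + 60 = $410.
(Supply check: A ships 50; B ships 30.)

410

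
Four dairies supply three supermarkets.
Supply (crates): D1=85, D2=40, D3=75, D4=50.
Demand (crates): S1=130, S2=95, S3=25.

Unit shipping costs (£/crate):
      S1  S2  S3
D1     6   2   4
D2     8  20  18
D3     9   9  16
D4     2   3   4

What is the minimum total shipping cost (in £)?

1315

Optimal allocation:
  D1 to S2: 85 × £2 = £170
  D2 to S1: 40 × £8 = £320
  D3 to S1: 65 × £9 = £585
  D3 to S2: 10 × £9 = £90
  D4 to S1: 25 × £2 = £50
  D4 to S3: 25 × £4 = £100
Total = 170 + 320 + 585 + 90 + 50 + 100 = £1315.
(Supply check: D1 ships 85; D2 ships 40; D3 ships 75; D4 ships 50.)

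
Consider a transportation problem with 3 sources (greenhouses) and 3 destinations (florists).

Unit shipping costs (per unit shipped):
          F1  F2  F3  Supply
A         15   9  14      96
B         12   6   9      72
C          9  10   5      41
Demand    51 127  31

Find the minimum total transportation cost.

1787

One minimum-cost allocation:
  A–F2: 96 × 9 = 864
  B–F1: 41 × 12 = 492
  B–F2: 31 × 6 = 186
  C–F1: 10 × 9 = 90
  C–F3: 31 × 5 = 155
Total = 864 + 492 + 186 + 90 + 155 = 1787.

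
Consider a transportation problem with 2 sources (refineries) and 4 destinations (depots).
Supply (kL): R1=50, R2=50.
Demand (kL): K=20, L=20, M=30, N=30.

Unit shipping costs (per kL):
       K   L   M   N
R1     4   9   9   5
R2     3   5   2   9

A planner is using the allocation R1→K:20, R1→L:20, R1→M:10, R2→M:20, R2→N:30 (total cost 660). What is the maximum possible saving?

Current plan cost = 20·4 + 20·9 + 10·9 + 20·2 + 30·9 = 660.
Optimal plan:
  R1->K: 20 kL
  R1->N: 30 kL
  R2->L: 20 kL
  R2->M: 30 kL
Optimal cost = 390.
Saving = 660 − 390 = 270.

270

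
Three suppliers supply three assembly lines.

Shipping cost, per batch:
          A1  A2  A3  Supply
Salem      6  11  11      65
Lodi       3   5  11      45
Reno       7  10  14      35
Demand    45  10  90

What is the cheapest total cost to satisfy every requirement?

An optimal shipping plan:
  Salem→A3: 65 batches
  Lodi→A1: 35 batches
  Lodi→A2: 10 batches
  Reno→A1: 10 batches
  Reno→A3: 25 batches
Total cost = 1290.

1290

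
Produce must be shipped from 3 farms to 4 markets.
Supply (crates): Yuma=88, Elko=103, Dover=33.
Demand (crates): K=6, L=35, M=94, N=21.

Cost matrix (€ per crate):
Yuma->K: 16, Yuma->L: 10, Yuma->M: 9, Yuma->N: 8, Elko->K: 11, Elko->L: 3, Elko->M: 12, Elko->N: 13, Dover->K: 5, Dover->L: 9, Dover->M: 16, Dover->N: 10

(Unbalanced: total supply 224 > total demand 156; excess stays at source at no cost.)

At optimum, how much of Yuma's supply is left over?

Minimum-cost shipments:
  Yuma–M: 88 × €9 = €792
  Elko–L: 35 × €3 = €105
  Elko–M: 6 × €12 = €72
  Dover–K: 6 × €5 = €30
  Dover–N: 21 × €10 = €210
Total cost = €1209.
Yuma ships 88 of its 88, leaving 0.

0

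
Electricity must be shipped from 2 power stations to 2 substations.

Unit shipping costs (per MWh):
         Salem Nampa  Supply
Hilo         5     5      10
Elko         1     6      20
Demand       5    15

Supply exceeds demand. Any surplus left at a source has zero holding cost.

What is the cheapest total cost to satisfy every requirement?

85

One minimum-cost allocation:
  Hilo–Nampa: 10 × 5 = 50
  Elko–Salem: 5 × 1 = 5
  Elko–Nampa: 5 × 6 = 30
Total = 50 + 5 + 30 = 85.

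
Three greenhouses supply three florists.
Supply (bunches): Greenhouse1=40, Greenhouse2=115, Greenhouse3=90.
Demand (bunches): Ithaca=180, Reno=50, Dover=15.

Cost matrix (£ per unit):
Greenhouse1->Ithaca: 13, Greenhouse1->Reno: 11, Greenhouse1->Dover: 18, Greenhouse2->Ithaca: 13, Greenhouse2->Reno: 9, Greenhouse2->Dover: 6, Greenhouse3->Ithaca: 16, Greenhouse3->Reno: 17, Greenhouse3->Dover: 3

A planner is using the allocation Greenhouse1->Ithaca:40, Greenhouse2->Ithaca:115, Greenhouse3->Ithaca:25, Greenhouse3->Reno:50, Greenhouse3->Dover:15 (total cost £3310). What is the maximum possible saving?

Current plan cost = 40·13 + 115·13 + 25·16 + 50·17 + 15·3 = £3310.
Optimal plan:
  Greenhouse1->Ithaca: 40 × £13 = £520
  Greenhouse2->Ithaca: 65 × £13 = £845
  Greenhouse2->Reno: 50 × £9 = £450
  Greenhouse3->Ithaca: 75 × £16 = £1200
  Greenhouse3->Dover: 15 × £3 = £45
Optimal cost = £3060.
Saving = 3310 − 3060 = £250.

250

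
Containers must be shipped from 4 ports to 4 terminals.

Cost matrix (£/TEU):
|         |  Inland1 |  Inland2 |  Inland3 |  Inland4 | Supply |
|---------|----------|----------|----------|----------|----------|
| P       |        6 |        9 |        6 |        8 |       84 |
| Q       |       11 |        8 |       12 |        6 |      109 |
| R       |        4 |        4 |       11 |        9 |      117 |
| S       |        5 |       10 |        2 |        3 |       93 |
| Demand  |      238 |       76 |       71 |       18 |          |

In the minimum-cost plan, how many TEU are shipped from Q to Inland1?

Optimal shipments:
  P->Inland1: 84 × £6 = £504
  Q->Inland1: 15 × £11 = £165
  Q->Inland2: 76 × £8 = £608
  Q->Inland4: 18 × £6 = £108
  R->Inland1: 117 × £4 = £468
  S->Inland1: 22 × £5 = £110
  S->Inland3: 71 × £2 = £142
Total cost = £2105.
So Q→Inland1 carries 15 TEU.

15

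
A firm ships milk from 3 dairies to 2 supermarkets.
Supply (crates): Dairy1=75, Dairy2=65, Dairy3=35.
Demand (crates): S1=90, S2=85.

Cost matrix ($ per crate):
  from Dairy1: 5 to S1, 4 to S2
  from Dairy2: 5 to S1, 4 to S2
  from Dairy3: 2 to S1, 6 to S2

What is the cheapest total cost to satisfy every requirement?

685

Optimal allocation:
  Dairy1–S1: 55 × $5 = $275
  Dairy1–S2: 20 × $4 = $80
  Dairy2–S2: 65 × $4 = $260
  Dairy3–S1: 35 × $2 = $70
Total = 275 + 80 + 260 + 70 = $685.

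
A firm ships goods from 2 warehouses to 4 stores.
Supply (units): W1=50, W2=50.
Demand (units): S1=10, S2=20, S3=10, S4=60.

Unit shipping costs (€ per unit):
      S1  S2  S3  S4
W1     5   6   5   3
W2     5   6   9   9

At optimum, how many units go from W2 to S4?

The minimum-cost plan:
  W1->S4: 50 units
  W2->S1: 10 units
  W2->S2: 20 units
  W2->S3: 10 units
  W2->S4: 10 units
Total cost = €500.
So W2→S4 carries 10 units.

10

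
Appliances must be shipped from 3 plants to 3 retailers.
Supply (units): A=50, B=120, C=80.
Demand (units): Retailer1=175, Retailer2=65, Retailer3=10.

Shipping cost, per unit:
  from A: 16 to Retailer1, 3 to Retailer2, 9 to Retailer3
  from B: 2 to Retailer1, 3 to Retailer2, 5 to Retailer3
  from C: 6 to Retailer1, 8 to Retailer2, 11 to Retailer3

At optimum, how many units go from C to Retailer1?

80

Optimal shipments:
  A→Retailer2: 50 units
  B→Retailer1: 95 units
  B→Retailer2: 15 units
  B→Retailer3: 10 units
  C→Retailer1: 80 units
Total cost = 915.
So C→Retailer1 carries 80 units.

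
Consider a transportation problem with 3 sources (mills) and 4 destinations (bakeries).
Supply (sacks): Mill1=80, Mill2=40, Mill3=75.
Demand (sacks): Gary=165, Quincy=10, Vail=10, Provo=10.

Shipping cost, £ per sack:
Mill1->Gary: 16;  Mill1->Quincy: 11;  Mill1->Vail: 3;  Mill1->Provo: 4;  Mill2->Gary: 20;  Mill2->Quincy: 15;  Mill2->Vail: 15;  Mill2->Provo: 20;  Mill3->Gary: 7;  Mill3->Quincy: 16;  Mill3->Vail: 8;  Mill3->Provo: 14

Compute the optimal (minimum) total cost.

A cheapest plan:
  Mill1 to Gary: 50 × £16 = £800
  Mill1 to Quincy: 10 × £11 = £110
  Mill1 to Vail: 10 × £3 = £30
  Mill1 to Provo: 10 × £4 = £40
  Mill2 to Gary: 40 × £20 = £800
  Mill3 to Gary: 75 × £7 = £525
Total = 800 + 110 + 30 + 40 + 800 + 525 = £2305.
(Supply check: Mill1 ships 80; Mill2 ships 40; Mill3 ships 75.)

2305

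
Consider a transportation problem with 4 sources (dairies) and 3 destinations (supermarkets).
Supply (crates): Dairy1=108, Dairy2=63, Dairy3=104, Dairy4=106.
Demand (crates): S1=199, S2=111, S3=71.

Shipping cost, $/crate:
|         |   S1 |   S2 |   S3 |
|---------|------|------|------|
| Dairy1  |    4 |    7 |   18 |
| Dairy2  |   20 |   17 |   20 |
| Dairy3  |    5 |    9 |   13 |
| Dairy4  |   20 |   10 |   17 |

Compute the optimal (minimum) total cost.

3351

A cheapest plan:
  Dairy1–S1: 103 × $4 = $412
  Dairy1–S2: 5 × $7 = $35
  Dairy2–S3: 63 × $20 = $1260
  Dairy3–S1: 96 × $5 = $480
  Dairy3–S3: 8 × $13 = $104
  Dairy4–S2: 106 × $10 = $1060
Total = 412 + 35 + 1260 + 480 + 104 + 1060 = $3351.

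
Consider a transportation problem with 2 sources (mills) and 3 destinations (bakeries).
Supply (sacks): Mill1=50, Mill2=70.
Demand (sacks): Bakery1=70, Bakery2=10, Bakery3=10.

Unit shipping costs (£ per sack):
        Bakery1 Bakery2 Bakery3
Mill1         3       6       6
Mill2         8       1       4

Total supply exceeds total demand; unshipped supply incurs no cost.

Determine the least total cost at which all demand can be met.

An optimal shipping plan:
  Mill1→Bakery1: 50 × £3 = £150
  Mill2→Bakery1: 20 × £8 = £160
  Mill2→Bakery2: 10 × £1 = £10
  Mill2→Bakery3: 10 × £4 = £40
Total = 150 + 160 + 10 + 40 = £360.
(Supply check: Mill1 ships 50; Mill2 ships 40.)

360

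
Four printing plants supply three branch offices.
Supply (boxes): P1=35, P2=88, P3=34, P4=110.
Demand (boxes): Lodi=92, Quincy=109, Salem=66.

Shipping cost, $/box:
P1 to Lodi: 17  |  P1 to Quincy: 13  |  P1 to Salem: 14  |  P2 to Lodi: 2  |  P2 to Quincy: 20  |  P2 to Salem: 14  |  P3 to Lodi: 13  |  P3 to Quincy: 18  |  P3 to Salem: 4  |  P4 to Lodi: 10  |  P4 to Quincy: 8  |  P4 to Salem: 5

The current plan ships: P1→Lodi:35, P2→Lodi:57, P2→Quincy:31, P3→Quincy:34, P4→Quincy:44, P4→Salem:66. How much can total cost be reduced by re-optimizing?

1064

Current plan cost = 35·17 + 57·2 + 31·20 + 34·18 + 44·8 + 66·5 = $2623.
Optimal plan:
  P1–Quincy: 35 × $13 = $455
  P2–Lodi: 88 × $2 = $176
  P3–Salem: 34 × $4 = $136
  P4–Lodi: 4 × $10 = $40
  P4–Quincy: 74 × $8 = $592
  P4–Salem: 32 × $5 = $160
Optimal cost = $1559.
Saving = 2623 − 1559 = $1064.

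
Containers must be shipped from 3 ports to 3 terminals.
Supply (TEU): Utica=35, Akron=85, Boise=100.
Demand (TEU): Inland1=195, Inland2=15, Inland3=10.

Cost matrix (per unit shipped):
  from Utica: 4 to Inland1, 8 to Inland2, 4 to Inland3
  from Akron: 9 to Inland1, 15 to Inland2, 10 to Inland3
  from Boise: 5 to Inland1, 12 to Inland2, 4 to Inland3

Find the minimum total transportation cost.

One minimum-cost allocation:
  Utica–Inland1: 20 TEU
  Utica–Inland2: 15 TEU
  Akron–Inland1: 85 TEU
  Boise–Inland1: 90 TEU
  Boise–Inland3: 10 TEU
Total cost = 1455.

1455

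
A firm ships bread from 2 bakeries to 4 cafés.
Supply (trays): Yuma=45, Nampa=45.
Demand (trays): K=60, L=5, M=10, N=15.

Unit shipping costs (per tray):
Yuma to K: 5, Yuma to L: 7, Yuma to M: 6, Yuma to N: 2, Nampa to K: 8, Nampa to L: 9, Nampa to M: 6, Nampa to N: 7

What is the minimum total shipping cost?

525

Optimal allocation:
  Yuma–K: 30 trays
  Yuma–N: 15 trays
  Nampa–K: 30 trays
  Nampa–L: 5 trays
  Nampa–M: 10 trays
Total cost = 525.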